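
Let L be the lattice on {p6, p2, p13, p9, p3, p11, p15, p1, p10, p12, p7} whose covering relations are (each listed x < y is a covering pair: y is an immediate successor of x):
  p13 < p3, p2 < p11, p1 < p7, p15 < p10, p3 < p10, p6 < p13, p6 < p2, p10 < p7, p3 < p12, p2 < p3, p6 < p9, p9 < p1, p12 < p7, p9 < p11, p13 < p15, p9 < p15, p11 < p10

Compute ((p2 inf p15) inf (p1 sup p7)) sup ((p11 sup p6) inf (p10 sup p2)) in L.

p11

p2 ∧ p15 = p6
p1 ∨ p7 = p7
p6 ∧ p7 = p6
p11 ∨ p6 = p11
p10 ∨ p2 = p10
p11 ∧ p10 = p11
p6 ∨ p11 = p11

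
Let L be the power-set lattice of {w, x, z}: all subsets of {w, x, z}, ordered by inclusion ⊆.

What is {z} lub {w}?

Under ⊆, join is union: {z} ∪ {w} = {w,z}.

{w,z}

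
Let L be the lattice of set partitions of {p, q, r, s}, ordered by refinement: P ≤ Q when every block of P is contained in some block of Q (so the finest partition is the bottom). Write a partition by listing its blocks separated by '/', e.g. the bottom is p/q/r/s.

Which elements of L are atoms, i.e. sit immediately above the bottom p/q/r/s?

p/q/rs, p/qr/s, p/qs/r, pq/r/s, pr/q/s, ps/q/r

The atoms are exactly the elements that cover p/q/r/s: p/q/rs, p/qr/s, p/qs/r, pq/r/s, pr/q/s, ps/q/r.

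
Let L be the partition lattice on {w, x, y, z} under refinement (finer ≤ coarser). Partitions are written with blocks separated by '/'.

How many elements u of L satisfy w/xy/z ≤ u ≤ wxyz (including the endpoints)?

5

The interval [w/xy/z, wxyz] = {w/xy/z, w/xyz, wxy/z, wxyz, wz/xy}, which has 5 elements.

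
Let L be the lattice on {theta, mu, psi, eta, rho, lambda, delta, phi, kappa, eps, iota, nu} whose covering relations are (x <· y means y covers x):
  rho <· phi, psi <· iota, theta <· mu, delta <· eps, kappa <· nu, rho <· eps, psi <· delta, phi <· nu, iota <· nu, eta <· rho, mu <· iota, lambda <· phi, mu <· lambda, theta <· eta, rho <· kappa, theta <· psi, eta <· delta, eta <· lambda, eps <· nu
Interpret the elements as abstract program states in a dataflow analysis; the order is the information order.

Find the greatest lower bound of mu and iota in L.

Common lower bounds of {mu, iota}: mu, theta.
The greatest among these is mu.

mu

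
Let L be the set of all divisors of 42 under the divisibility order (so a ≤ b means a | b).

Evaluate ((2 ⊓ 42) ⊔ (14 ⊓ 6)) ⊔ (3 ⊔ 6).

6

2 ∧ 42 = 2
14 ∧ 6 = 2
2 ∨ 2 = 2
3 ∨ 6 = 6
2 ∨ 6 = 6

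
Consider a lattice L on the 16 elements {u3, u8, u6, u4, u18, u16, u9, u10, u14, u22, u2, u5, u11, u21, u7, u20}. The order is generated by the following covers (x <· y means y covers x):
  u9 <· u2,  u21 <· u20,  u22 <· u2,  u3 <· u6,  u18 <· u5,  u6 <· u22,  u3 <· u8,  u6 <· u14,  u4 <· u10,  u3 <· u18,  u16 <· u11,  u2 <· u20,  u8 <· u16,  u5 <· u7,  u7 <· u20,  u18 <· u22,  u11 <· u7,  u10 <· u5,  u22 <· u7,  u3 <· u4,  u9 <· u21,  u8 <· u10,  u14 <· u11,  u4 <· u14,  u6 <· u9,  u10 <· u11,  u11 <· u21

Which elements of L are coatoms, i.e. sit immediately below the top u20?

The coatoms are exactly the elements covered by u20: u2, u21, u7.

u2, u21, u7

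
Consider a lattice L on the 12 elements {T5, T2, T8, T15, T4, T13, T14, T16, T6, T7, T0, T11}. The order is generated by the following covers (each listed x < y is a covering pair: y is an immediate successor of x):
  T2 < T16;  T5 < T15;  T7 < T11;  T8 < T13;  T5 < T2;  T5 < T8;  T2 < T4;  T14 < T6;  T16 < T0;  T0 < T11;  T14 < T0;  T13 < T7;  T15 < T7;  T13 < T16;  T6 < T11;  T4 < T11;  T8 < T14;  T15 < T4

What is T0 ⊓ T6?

Common lower bounds of {T0, T6}: T14, T5, T8.
The greatest among these is T14.

T14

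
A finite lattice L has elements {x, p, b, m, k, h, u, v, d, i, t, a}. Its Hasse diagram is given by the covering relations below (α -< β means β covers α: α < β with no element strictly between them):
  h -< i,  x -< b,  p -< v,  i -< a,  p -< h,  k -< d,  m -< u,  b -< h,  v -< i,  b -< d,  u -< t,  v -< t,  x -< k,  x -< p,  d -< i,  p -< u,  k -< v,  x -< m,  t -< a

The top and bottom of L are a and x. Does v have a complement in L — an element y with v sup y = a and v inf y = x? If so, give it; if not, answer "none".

For every candidate y, either v ∨ y ≠ a or v ∧ y ≠ x; no complement exists.

none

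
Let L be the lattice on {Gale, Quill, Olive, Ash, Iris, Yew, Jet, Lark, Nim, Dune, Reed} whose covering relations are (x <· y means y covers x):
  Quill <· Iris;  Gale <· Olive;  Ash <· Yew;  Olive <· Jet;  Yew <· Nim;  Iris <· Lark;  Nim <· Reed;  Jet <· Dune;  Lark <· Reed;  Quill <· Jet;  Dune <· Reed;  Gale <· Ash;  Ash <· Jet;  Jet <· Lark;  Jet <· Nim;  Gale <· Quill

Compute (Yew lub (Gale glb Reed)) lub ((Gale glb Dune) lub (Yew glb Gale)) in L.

Gale ∧ Reed = Gale
Yew ∨ Gale = Yew
Gale ∧ Dune = Gale
Yew ∧ Gale = Gale
Gale ∨ Gale = Gale
Yew ∨ Gale = Yew

Yew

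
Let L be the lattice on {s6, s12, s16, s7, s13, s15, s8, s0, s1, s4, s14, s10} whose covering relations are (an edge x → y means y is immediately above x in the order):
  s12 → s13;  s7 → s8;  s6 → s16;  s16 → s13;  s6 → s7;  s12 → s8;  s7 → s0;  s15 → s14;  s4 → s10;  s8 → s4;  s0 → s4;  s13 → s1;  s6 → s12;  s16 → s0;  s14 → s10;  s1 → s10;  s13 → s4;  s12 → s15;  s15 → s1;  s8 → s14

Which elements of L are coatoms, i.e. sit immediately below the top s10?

s1, s14, s4

The coatoms are exactly the elements covered by s10: s1, s14, s4.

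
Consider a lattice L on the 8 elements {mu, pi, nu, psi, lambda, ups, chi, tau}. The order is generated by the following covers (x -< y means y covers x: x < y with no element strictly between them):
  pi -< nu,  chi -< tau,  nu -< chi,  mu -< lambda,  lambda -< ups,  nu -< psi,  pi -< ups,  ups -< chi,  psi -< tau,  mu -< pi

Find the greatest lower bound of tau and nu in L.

Common lower bounds of {tau, nu}: mu, nu, pi.
The greatest among these is nu.

nu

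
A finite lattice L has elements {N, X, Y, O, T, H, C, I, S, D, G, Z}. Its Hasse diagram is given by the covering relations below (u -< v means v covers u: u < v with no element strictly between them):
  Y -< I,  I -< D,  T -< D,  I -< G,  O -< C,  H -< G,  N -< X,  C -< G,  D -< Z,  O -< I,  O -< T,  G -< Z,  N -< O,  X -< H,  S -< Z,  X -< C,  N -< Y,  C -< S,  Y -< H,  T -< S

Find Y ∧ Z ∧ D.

Y

Common lower bounds of {Y, Z, D}: N, Y.
The greatest among these is Y.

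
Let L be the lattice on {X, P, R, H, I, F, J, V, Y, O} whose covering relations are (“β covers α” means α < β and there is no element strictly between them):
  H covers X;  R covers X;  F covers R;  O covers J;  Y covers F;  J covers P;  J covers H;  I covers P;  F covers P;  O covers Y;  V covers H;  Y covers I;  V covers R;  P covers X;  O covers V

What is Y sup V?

O

Common upper bounds of {Y, V}: O.
The least among these is O.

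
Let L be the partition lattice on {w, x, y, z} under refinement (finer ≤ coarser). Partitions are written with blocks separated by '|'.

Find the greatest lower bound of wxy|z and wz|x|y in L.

w|x|y|z

Common lower bounds of {wxy|z, wz|x|y}: w|x|y|z.
The greatest among these is w|x|y|z.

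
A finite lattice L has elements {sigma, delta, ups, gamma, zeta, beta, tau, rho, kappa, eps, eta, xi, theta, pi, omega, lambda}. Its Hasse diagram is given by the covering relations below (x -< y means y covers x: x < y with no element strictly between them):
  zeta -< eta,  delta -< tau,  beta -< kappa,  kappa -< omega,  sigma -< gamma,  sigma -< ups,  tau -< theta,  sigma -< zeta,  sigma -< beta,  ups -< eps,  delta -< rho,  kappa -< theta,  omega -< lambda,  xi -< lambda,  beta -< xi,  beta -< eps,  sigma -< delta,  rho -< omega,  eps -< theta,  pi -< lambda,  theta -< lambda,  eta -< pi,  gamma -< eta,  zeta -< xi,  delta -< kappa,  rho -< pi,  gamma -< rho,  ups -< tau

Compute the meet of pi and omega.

Common lower bounds of {pi, omega}: delta, gamma, rho, sigma.
The greatest among these is rho.

rho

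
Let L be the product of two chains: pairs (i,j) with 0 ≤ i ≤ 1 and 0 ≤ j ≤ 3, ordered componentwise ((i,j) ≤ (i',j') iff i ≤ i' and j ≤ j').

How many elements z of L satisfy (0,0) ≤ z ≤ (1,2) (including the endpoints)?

The interval [(0,0), (1,2)] = {(0,0), (0,1), (0,2), (1,0), (1,1), (1,2)}, which has 6 elements.

6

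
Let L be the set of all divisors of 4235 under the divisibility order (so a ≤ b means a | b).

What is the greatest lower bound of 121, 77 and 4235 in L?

11

In the divisibility order, the meet is the greatest common divisor: gcd(121, 77, 4235) = 11.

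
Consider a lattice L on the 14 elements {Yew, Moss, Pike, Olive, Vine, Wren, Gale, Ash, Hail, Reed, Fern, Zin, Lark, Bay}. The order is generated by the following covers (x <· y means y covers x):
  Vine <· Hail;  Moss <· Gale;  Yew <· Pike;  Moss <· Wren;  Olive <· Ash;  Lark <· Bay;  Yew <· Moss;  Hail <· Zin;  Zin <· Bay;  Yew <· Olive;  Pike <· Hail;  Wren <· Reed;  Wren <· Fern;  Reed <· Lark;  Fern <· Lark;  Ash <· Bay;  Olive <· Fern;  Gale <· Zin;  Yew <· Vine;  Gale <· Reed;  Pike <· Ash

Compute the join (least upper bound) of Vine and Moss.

Common upper bounds of {Vine, Moss}: Bay, Zin.
The least among these is Zin.

Zin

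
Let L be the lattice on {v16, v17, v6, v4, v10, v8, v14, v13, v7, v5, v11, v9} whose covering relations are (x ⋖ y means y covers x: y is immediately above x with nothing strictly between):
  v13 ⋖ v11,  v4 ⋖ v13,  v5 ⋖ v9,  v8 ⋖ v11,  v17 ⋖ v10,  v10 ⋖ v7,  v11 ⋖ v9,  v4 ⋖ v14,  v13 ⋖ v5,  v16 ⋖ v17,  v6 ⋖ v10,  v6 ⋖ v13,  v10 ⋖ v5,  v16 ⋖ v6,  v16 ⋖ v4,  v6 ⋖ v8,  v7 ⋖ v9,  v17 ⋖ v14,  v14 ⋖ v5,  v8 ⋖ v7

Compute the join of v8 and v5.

v9

Common upper bounds of {v8, v5}: v9.
The least among these is v9.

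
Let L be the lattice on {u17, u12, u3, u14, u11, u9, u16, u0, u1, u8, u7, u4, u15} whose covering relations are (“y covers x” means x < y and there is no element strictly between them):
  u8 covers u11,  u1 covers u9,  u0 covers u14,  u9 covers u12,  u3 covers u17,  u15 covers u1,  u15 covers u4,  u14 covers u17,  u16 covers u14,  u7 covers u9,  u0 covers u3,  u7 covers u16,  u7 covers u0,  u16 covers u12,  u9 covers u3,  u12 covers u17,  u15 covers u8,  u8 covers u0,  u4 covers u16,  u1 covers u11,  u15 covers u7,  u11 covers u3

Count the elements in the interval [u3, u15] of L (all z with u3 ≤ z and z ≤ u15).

The interval [u3, u15] = {u0, u1, u11, u15, u3, u7, u8, u9}, which has 8 elements.

8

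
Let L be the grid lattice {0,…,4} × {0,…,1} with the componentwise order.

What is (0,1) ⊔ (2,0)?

In a product of chains, the join is componentwise max, giving (2,1).

(2,1)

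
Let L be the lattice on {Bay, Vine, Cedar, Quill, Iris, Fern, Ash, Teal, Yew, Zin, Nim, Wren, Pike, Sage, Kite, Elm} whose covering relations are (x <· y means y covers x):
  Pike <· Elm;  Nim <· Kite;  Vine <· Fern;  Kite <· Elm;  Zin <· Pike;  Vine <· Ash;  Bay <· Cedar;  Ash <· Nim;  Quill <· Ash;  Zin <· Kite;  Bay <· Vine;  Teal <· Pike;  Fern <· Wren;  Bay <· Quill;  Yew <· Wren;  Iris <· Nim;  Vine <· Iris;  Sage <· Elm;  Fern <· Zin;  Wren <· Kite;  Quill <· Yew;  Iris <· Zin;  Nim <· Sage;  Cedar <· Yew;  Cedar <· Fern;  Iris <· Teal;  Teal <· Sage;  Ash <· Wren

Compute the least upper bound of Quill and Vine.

Ash

Common upper bounds of {Quill, Vine}: Ash, Elm, Kite, Nim, Sage, Wren.
The least among these is Ash.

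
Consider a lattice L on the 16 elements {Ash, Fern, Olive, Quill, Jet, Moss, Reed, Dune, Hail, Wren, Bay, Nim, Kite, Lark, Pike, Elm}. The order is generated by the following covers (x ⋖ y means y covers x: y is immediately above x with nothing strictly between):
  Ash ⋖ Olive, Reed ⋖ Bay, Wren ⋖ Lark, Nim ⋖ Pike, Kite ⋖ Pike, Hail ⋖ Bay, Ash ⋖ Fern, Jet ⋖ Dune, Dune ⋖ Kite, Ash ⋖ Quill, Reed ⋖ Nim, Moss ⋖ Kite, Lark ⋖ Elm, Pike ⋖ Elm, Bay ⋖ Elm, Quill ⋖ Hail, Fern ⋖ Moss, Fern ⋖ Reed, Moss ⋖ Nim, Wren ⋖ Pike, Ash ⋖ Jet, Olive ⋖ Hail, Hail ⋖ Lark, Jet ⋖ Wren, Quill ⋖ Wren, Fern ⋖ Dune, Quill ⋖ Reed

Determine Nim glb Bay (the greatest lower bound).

Common lower bounds of {Nim, Bay}: Ash, Fern, Quill, Reed.
The greatest among these is Reed.

Reed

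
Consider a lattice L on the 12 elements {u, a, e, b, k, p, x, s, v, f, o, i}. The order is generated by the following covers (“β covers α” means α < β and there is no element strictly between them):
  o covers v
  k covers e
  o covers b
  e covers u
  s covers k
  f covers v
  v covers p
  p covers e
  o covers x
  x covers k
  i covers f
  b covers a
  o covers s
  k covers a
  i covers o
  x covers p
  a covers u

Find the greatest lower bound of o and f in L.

Common lower bounds of {o, f}: e, p, u, v.
The greatest among these is v.

v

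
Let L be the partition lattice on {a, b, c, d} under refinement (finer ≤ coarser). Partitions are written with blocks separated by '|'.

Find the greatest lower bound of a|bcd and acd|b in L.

Common lower bounds of {a|bcd, acd|b}: a|b|cd, a|b|c|d.
The greatest among these is a|b|cd.

a|b|cd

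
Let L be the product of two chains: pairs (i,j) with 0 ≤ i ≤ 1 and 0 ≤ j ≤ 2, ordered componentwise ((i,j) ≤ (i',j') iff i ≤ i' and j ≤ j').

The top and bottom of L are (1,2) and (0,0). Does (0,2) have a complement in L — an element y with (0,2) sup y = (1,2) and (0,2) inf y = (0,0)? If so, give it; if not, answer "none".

(1,0)

Need y with (0,2) ∨ y = (1,2) and (0,2) ∧ y = (0,0).
Checking each element gives: (1,0).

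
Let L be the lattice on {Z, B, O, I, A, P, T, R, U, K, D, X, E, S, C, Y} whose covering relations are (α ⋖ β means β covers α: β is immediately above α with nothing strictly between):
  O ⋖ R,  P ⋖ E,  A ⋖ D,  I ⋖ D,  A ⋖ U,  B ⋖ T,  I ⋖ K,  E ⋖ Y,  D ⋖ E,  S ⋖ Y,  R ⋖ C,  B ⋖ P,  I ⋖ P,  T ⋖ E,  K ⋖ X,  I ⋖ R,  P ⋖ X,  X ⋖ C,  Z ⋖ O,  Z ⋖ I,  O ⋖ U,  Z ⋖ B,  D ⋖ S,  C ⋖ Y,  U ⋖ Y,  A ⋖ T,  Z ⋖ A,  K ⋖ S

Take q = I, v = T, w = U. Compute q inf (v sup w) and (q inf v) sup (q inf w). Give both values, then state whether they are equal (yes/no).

v sup w = Y, so q inf (v sup w) = I inf Y = I.
q inf v = Z and q inf w = Z, so (q inf v) sup (q inf w) = Z sup Z = Z.
Equal: no.

I; Z; no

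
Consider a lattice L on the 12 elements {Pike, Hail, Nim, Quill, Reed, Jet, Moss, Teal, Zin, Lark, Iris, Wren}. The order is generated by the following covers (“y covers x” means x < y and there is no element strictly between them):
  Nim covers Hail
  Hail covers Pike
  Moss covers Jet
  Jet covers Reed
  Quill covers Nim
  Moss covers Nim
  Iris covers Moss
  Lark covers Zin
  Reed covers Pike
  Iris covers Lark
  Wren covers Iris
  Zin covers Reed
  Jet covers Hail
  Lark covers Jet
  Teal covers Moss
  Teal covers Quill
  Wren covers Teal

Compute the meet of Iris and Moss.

Moss

Common lower bounds of {Iris, Moss}: Hail, Jet, Moss, Nim, Pike, Reed.
The greatest among these is Moss.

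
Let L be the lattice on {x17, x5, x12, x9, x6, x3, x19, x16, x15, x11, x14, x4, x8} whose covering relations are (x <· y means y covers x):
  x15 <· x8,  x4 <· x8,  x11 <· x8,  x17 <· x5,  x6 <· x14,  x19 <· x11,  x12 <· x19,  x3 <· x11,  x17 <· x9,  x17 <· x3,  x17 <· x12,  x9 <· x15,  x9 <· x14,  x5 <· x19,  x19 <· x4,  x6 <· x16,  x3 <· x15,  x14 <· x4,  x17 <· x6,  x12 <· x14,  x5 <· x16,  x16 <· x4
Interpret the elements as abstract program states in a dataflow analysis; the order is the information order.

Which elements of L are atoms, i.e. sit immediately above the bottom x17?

The atoms are exactly the elements that cover x17: x12, x3, x5, x6, x9.

x12, x3, x5, x6, x9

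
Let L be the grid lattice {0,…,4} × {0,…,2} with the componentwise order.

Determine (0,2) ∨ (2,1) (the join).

(2,2)

In a product of chains, the join is componentwise max, giving (2,2).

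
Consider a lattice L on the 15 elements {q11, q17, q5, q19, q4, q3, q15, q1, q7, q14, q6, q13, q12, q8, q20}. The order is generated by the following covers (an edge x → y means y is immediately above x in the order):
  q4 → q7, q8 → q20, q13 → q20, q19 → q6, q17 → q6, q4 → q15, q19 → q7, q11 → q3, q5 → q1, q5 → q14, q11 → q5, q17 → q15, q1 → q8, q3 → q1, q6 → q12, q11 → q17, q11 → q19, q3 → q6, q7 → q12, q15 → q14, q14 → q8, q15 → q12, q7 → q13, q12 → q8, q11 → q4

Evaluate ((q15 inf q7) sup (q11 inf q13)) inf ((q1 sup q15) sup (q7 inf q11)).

q4

q15 ∧ q7 = q4
q11 ∧ q13 = q11
q4 ∨ q11 = q4
q1 ∨ q15 = q8
q7 ∧ q11 = q11
q8 ∨ q11 = q8
q4 ∧ q8 = q4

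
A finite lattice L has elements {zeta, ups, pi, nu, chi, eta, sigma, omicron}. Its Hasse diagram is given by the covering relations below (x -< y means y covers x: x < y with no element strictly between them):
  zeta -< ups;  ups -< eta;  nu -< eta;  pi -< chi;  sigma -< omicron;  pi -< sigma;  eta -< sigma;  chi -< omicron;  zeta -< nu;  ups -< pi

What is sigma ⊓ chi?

Common lower bounds of {sigma, chi}: pi, ups, zeta.
The greatest among these is pi.

pi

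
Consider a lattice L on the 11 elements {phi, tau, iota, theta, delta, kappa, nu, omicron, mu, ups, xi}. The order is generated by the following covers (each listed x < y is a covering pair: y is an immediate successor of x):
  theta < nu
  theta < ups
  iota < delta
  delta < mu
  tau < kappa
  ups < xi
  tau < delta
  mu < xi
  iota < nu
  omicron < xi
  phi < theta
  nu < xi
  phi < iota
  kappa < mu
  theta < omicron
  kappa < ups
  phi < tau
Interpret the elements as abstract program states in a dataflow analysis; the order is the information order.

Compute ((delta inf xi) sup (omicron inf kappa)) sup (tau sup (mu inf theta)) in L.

delta

delta ∧ xi = delta
omicron ∧ kappa = phi
delta ∨ phi = delta
mu ∧ theta = phi
tau ∨ phi = tau
delta ∨ tau = delta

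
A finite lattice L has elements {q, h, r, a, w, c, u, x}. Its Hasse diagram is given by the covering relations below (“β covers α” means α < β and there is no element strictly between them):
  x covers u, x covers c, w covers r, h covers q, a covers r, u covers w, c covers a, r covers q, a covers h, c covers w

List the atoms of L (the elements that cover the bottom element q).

The atoms are exactly the elements that cover q: h, r.

h, r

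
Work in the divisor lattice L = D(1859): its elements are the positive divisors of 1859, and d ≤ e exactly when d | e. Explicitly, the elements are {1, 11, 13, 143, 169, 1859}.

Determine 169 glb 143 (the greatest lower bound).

In the divisibility order, the meet is the greatest common divisor: gcd(169, 143) = 13.

13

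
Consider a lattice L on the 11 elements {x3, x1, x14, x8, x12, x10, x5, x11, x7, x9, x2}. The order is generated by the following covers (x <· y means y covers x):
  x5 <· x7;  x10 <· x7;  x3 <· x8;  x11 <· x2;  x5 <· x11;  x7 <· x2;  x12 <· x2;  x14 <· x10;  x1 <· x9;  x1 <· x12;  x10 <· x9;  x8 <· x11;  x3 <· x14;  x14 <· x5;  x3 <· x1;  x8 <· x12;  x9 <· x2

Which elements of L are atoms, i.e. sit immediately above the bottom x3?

The atoms are exactly the elements that cover x3: x1, x14, x8.

x1, x14, x8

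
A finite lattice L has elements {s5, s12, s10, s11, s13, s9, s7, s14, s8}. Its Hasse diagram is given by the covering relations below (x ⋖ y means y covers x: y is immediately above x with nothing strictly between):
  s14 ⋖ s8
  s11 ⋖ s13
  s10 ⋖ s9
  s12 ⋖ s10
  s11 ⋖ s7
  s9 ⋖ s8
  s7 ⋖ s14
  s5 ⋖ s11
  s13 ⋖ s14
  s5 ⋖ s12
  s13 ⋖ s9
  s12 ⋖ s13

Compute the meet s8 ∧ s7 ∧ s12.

Common lower bounds of {s8, s7, s12}: s5.
The greatest among these is s5.

s5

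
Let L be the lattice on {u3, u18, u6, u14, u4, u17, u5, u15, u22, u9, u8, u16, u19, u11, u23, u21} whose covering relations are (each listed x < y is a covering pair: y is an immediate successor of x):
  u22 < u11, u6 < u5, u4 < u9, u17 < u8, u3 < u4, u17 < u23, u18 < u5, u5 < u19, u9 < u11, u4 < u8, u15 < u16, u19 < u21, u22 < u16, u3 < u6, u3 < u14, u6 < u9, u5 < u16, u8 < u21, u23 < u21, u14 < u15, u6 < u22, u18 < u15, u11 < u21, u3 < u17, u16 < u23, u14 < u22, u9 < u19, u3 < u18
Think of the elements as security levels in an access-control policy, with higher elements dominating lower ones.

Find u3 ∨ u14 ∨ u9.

u11

Common upper bounds of {u3, u14, u9}: u11, u21.
The least among these is u11.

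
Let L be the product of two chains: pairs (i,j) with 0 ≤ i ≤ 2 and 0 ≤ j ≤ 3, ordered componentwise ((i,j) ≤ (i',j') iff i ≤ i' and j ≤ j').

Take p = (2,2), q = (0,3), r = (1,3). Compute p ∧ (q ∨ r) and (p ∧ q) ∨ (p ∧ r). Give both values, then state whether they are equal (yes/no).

q ∨ r = (1,3), so p ∧ (q ∨ r) = (2,2) ∧ (1,3) = (1,2).
p ∧ q = (0,2) and p ∧ r = (1,2), so (p ∧ q) ∨ (p ∧ r) = (0,2) ∨ (1,2) = (1,2).
Equal: yes.

(1,2); (1,2); yes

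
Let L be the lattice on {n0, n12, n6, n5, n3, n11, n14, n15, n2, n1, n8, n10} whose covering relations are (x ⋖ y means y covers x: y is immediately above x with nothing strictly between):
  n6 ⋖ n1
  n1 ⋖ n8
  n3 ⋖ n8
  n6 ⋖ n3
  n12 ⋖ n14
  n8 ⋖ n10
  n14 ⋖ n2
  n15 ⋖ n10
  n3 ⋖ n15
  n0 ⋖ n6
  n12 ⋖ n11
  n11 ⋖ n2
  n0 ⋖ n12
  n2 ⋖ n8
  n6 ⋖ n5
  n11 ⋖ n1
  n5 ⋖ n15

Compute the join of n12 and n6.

Common upper bounds of {n12, n6}: n1, n10, n8.
The least among these is n1.

n1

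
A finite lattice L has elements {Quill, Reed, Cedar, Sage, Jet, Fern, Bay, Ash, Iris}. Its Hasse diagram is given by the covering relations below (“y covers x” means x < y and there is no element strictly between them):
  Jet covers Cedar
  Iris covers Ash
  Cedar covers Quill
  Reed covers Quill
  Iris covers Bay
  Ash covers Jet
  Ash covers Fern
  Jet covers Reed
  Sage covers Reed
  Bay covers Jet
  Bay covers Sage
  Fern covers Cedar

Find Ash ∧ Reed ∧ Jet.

Common lower bounds of {Ash, Reed, Jet}: Quill, Reed.
The greatest among these is Reed.

Reed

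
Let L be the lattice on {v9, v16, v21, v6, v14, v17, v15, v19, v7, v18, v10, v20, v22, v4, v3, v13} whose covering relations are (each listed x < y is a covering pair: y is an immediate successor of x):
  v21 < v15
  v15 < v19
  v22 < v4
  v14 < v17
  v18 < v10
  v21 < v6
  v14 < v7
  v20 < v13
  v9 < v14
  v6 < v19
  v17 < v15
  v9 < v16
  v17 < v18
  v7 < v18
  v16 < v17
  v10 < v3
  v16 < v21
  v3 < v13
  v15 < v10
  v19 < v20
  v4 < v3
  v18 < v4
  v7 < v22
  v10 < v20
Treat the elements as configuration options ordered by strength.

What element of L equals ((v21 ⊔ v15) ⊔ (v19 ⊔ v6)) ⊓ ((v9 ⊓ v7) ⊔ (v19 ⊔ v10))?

v21 ∨ v15 = v15
v19 ∨ v6 = v19
v15 ∨ v19 = v19
v9 ∧ v7 = v9
v19 ∨ v10 = v20
v9 ∨ v20 = v20
v19 ∧ v20 = v19

v19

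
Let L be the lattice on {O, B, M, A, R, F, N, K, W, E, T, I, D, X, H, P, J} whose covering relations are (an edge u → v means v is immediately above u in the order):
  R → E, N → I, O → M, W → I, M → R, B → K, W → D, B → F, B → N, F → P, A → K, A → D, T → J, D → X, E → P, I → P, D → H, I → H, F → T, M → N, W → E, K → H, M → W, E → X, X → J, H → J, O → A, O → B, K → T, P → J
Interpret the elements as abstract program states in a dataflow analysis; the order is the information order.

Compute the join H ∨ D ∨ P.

J

Common upper bounds of {H, D, P}: J.
The least among these is J.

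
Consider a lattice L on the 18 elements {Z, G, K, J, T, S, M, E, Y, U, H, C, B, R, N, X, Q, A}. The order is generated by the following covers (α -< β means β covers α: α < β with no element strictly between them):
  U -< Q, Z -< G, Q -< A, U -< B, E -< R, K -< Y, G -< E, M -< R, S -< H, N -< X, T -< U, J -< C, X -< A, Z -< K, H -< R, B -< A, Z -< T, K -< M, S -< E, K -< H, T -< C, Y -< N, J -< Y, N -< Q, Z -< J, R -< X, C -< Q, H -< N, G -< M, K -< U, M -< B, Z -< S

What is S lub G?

Common upper bounds of {S, G}: A, E, R, X.
The least among these is E.

E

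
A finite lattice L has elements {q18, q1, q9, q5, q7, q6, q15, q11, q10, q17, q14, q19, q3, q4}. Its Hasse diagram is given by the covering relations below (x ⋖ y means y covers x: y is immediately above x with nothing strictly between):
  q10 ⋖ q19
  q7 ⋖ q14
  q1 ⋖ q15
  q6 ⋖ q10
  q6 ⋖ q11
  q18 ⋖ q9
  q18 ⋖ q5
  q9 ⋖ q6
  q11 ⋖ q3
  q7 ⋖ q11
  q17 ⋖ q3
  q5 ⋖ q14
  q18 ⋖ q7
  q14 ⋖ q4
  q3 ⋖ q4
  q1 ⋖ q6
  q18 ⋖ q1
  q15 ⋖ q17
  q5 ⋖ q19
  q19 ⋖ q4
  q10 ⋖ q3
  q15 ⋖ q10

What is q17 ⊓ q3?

Common lower bounds of {q17, q3}: q1, q15, q17, q18.
The greatest among these is q17.

q17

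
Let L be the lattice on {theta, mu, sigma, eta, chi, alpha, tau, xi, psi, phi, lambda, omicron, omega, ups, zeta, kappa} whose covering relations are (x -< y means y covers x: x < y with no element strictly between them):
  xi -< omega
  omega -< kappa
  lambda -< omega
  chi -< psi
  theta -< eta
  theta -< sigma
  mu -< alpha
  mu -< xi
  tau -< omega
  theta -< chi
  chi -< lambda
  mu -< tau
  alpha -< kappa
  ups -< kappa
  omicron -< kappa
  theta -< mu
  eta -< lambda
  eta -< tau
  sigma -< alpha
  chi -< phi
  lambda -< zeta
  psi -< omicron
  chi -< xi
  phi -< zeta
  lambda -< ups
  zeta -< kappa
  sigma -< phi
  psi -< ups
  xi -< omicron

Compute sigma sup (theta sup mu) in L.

alpha

theta ∨ mu = mu
sigma ∨ mu = alpha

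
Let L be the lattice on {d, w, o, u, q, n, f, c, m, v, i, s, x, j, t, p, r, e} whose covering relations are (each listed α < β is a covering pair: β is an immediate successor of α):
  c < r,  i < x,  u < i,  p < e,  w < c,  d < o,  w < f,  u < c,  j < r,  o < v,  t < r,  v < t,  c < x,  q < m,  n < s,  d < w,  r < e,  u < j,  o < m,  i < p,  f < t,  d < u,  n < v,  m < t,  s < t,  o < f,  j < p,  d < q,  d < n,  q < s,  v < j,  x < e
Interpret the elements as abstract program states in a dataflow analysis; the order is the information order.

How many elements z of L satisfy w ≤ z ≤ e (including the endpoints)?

The interval [w, e] = {c, e, f, r, t, w, x}, which has 7 elements.

7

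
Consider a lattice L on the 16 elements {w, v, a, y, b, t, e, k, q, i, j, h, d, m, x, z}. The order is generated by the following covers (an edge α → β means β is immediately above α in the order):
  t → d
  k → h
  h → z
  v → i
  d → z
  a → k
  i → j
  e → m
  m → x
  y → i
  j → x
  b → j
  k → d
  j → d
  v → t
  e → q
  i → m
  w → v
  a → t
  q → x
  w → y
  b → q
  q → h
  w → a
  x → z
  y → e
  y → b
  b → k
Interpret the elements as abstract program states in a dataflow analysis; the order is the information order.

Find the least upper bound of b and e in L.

Common upper bounds of {b, e}: h, q, x, z.
The least among these is q.

q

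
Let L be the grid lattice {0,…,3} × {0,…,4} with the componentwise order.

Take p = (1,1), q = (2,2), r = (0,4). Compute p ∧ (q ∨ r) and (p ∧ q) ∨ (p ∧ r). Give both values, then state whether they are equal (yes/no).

(1,1); (1,1); yes

q ∨ r = (2,4), so p ∧ (q ∨ r) = (1,1) ∧ (2,4) = (1,1).
p ∧ q = (1,1) and p ∧ r = (0,1), so (p ∧ q) ∨ (p ∧ r) = (1,1) ∨ (0,1) = (1,1).
Equal: yes.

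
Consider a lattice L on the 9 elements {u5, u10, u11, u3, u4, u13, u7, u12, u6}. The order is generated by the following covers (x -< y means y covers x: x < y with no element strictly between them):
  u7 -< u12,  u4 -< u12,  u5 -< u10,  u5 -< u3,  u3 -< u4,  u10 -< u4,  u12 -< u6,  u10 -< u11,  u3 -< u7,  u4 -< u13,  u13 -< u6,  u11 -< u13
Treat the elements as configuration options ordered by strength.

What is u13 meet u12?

Common lower bounds of {u13, u12}: u10, u3, u4, u5.
The greatest among these is u4.

u4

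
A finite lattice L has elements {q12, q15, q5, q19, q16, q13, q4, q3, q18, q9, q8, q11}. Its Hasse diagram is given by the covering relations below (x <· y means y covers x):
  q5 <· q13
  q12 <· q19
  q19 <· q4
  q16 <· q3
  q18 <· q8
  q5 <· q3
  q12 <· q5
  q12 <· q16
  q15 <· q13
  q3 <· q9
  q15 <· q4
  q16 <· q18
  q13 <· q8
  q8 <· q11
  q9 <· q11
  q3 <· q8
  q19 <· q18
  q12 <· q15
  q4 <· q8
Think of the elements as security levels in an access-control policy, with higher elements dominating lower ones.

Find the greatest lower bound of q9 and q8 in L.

Common lower bounds of {q9, q8}: q12, q16, q3, q5.
The greatest among these is q3.

q3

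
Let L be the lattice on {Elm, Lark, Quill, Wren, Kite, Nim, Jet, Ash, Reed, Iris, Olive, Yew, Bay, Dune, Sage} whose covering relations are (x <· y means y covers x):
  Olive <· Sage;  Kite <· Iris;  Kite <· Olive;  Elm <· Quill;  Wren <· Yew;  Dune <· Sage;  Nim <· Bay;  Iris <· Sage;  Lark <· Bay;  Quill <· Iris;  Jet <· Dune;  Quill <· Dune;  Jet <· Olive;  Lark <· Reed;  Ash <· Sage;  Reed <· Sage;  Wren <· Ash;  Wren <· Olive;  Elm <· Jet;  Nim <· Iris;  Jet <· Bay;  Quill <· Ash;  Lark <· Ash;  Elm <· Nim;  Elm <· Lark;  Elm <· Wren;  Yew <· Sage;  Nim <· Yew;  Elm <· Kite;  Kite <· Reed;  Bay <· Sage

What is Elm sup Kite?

Kite

Common upper bounds of {Elm, Kite}: Iris, Kite, Olive, Reed, Sage.
The least among these is Kite.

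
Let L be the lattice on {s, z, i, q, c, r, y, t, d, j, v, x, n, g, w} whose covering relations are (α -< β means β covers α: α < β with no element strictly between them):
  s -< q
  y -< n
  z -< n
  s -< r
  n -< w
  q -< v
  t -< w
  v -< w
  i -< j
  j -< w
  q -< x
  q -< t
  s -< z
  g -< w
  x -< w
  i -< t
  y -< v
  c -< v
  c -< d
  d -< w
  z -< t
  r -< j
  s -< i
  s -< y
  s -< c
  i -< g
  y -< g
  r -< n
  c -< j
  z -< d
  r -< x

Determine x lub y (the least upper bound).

Common upper bounds of {x, y}: w.
The least among these is w.

w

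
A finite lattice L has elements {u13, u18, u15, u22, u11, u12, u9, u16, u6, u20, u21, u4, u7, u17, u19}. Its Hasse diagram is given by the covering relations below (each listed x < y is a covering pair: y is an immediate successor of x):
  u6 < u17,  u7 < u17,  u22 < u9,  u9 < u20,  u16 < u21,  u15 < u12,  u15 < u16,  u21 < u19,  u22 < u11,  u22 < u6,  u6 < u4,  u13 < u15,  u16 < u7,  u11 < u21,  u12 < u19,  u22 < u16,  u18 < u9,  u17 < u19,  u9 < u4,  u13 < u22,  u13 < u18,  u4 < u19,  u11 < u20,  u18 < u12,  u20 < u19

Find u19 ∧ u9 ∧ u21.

Common lower bounds of {u19, u9, u21}: u13, u22.
The greatest among these is u22.

u22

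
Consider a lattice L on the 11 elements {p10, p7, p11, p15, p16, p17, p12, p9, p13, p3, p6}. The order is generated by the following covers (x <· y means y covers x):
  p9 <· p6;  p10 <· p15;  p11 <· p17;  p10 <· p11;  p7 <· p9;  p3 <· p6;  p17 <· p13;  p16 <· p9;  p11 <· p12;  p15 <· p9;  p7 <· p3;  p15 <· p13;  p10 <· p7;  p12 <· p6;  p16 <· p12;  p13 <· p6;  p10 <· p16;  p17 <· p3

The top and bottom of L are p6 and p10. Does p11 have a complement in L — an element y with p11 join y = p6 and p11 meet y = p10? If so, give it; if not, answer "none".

Need y with p11 ∨ y = p6 and p11 ∧ y = p10.
Checking each element gives: p9.

p9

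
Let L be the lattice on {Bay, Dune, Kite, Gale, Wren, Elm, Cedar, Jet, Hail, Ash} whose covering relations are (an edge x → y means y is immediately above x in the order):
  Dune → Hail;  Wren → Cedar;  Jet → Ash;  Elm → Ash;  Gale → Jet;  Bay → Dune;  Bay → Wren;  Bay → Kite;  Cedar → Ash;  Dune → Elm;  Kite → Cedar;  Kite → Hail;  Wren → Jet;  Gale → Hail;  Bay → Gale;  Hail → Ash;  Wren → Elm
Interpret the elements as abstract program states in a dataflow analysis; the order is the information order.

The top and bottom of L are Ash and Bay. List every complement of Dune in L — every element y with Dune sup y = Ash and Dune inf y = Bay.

Need y with Dune ∨ y = Ash and Dune ∧ y = Bay.
Checking each element gives: Cedar, Jet.

Cedar, Jet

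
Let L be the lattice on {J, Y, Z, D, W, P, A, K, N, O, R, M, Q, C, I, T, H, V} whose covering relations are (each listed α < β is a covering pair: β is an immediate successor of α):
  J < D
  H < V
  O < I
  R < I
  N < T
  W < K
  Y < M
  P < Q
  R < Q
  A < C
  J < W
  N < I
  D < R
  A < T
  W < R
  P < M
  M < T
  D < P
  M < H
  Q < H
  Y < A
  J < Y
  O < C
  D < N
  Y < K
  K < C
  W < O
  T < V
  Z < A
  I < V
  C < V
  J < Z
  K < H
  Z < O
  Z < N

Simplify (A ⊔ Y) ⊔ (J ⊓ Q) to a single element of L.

A

A ∨ Y = A
J ∧ Q = J
A ∨ J = A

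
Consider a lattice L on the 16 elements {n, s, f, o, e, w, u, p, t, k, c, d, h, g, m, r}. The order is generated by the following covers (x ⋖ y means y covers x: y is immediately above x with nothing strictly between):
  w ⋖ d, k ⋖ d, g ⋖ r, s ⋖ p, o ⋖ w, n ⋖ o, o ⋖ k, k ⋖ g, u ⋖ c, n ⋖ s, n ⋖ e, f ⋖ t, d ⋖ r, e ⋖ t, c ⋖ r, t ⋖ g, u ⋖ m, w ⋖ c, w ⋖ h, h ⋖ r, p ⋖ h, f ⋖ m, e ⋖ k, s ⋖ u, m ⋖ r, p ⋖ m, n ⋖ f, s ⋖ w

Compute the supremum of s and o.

w

Common upper bounds of {s, o}: c, d, h, r, w.
The least among these is w.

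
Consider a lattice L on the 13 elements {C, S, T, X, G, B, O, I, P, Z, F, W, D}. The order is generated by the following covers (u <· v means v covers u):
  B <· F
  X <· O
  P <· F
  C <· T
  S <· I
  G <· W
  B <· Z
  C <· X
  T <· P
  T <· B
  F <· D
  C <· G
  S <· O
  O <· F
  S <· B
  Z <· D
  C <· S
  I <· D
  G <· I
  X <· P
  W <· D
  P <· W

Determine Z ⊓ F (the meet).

Common lower bounds of {Z, F}: B, C, S, T.
The greatest among these is B.

B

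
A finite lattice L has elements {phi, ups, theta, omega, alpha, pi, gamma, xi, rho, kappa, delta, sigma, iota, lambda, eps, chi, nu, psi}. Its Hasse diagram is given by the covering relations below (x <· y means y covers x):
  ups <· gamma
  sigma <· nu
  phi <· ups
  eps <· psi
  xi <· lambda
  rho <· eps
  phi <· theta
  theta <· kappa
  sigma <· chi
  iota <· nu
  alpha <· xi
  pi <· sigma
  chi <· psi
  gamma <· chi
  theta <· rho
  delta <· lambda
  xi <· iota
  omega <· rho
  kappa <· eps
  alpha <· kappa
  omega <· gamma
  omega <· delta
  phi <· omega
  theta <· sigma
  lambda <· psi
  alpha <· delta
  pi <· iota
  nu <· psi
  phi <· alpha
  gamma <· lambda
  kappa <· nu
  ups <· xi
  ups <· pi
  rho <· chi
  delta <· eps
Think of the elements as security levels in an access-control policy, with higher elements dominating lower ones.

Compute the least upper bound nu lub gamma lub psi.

Common upper bounds of {nu, gamma, psi}: psi.
The least among these is psi.

psi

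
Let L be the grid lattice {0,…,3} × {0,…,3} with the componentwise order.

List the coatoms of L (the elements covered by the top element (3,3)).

(2,3), (3,2)

The coatoms are exactly the elements covered by (3,3): (2,3), (3,2).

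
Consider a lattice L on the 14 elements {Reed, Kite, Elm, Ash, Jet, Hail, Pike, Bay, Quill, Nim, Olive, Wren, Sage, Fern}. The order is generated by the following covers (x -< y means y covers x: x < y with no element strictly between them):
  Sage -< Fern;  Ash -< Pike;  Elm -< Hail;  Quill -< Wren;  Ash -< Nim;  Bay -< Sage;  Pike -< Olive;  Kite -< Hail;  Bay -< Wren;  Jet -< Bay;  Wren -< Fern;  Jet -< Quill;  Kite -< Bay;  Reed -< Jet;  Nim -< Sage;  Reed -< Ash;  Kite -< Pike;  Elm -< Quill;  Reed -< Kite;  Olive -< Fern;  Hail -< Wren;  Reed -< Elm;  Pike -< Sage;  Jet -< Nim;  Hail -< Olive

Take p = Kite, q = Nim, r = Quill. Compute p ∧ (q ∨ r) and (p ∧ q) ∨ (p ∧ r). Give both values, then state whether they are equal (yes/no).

q ∨ r = Fern, so p ∧ (q ∨ r) = Kite ∧ Fern = Kite.
p ∧ q = Reed and p ∧ r = Reed, so (p ∧ q) ∨ (p ∧ r) = Reed ∨ Reed = Reed.
Equal: no.

Kite; Reed; no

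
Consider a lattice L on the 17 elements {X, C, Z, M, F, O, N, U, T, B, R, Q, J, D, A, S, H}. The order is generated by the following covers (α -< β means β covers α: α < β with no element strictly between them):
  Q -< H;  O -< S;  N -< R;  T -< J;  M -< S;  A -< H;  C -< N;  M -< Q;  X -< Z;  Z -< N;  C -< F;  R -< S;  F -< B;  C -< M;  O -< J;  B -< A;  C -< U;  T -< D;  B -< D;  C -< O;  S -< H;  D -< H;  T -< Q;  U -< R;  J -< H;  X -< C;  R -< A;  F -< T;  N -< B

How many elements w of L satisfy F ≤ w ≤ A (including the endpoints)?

3

The interval [F, A] = {A, B, F}, which has 3 elements.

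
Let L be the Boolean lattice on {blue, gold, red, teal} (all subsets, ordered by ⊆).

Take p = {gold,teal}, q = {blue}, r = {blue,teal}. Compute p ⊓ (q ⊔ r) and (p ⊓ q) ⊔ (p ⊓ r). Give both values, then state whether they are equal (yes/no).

q ⊔ r = {blue,teal}, so p ⊓ (q ⊔ r) = {gold,teal} ⊓ {blue,teal} = {teal}.
p ⊓ q = {} and p ⊓ r = {teal}, so (p ⊓ q) ⊔ (p ⊓ r) = {} ⊔ {teal} = {teal}.
Equal: yes.

{teal}; {teal}; yes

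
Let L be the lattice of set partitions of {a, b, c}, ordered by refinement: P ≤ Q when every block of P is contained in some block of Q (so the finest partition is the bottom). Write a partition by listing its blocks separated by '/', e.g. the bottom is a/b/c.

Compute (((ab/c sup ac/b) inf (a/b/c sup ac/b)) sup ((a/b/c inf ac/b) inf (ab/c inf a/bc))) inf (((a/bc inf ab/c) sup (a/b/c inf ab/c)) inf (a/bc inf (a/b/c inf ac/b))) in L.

a/b/c

ab/c ∨ ac/b = abc
a/b/c ∨ ac/b = ac/b
abc ∧ ac/b = ac/b
a/b/c ∧ ac/b = a/b/c
ab/c ∧ a/bc = a/b/c
a/b/c ∧ a/b/c = a/b/c
ac/b ∨ a/b/c = ac/b
a/bc ∧ ab/c = a/b/c
a/b/c ∧ ab/c = a/b/c
a/b/c ∨ a/b/c = a/b/c
a/b/c ∧ ac/b = a/b/c
a/bc ∧ a/b/c = a/b/c
a/b/c ∧ a/b/c = a/b/c
ac/b ∧ a/b/c = a/b/c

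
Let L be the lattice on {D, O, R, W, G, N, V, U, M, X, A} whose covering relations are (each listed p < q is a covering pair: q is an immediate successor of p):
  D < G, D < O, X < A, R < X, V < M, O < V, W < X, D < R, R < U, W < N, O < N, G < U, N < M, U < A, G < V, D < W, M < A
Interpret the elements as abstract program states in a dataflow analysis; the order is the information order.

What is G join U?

Common upper bounds of {G, U}: A, U.
The least among these is U.

U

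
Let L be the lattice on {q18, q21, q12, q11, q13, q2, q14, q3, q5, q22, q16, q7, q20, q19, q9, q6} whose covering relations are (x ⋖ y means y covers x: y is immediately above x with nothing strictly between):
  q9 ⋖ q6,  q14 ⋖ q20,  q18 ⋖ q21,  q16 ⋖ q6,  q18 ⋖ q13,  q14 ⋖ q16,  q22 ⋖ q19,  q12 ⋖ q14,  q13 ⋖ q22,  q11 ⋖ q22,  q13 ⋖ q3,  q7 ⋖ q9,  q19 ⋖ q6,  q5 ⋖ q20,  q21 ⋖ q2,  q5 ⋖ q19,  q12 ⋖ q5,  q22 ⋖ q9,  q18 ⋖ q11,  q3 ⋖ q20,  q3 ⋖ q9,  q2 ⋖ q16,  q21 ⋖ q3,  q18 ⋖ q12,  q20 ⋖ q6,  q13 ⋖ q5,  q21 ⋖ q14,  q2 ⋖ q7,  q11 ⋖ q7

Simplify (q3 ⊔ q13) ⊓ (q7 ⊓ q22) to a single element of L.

q18

q3 ∨ q13 = q3
q7 ∧ q22 = q11
q3 ∧ q11 = q18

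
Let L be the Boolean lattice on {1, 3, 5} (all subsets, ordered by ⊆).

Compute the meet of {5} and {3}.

Under ⊆, meet is intersection: {5} ∩ {3} = {}.

{}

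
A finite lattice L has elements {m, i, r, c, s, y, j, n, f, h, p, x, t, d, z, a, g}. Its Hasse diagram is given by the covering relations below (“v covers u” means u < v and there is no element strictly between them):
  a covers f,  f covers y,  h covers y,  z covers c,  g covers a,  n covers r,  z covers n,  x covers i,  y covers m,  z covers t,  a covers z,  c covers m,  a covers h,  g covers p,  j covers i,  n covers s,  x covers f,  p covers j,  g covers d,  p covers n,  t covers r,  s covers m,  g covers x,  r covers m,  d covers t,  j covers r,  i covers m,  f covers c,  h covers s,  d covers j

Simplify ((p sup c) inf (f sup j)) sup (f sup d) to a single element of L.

p ∨ c = g
f ∨ j = g
g ∧ g = g
f ∨ d = g
g ∨ g = g

g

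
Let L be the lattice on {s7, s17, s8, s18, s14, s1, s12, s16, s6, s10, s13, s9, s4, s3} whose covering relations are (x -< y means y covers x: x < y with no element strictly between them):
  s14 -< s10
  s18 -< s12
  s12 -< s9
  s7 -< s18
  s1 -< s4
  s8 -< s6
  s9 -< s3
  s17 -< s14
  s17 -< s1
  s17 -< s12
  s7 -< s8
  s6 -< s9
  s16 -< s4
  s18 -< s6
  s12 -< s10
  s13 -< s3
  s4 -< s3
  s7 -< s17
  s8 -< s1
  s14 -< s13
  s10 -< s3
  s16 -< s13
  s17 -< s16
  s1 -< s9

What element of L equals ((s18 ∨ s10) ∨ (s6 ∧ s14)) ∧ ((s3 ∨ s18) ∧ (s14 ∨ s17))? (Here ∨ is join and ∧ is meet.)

s14

s18 ∨ s10 = s10
s6 ∧ s14 = s7
s10 ∨ s7 = s10
s3 ∨ s18 = s3
s14 ∨ s17 = s14
s3 ∧ s14 = s14
s10 ∧ s14 = s14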